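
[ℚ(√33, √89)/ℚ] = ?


[ℚ(√33,√89):ℚ] = [ℚ(√33,√89):ℚ(√33)]·[ℚ(√33):ℚ] = 2·2 = 4

[ℚ(√33, √89)/ℚ] = 4


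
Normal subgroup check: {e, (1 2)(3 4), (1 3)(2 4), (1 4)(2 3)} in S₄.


H = {e, (1 2)(3 4), (1 3)(2 4), (1 4)(2 3)} in S₄
This is the Klein four-group V₄; it is normal in S₄ (it is a union of conjugacy classes)

Yes, normal subgroup


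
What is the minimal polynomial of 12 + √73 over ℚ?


Let α = 12 + √73. Then α - 12 = √73, so (α - 12)² = 73, giving α² - 24α + 71 = 0. Degree 2 and α ∉ ℚ, so this is the minimal polynomial.

Minimal polynomial: x² - 24x + 71


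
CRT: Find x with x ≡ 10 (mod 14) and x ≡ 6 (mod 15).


m₁ = 14, m₂ = 15, gcd = 1, so CRT applies. M = m₁·m₂ = 210
Let M₁ = M/m₁ = 15, M₂ = M/m₂ = 14
Find y₁ ≡ M₁⁻¹ (mod m₁): 15⁻¹ ≡ 1 (mod 14)
Find y₂ ≡ M₂⁻¹ (mod m₂): 14⁻¹ ≡ 14 (mod 15)
x = a₁·M₁·y₁ + a₂·M₂·y₂ = 10·15·1 + 6·14·14 = 1326
Reduce mod 210: x ≡ 66
Check: 66 mod 14 = 10 ✓, 66 mod 15 = 6 ✓

x ≡ 66 (mod 210)


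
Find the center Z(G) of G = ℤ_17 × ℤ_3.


Z(G) = {g ∈ G | gx = xg for all x ∈ G}
Direct product of abelian groups is abelian, so Z(G) = G

Z(ℤ_17 × ℤ_3) = ℤ_17 × ℤ_3


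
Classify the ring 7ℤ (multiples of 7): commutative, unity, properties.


7ℤ is a commutative ring under +,× but has no multiplicative identity (1 ∉ 7ℤ); it has no zero divisors, but without unity it is not an integral domain
Commutative: Yes
Integral domain: No
Has unity: No

7ℤ (multiples of 7): Commutative=Yes, Unity=No


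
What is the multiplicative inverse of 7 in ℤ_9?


Use the extended Euclidean algorithm to write 1 = 7·s + 9·t; then s mod 9 is the inverse.
Euclidean algorithm:
  7 = 0·9 + 7
  9 = 1·7 + 2
  7 = 3·2 + 1
  2 = 2·1 + 0
gcd(7,9) = 1
Back-substitution gives: 7·(4) + 9·(-3) = 1
So 7⁻¹ ≡ 4 ≡ 4 (mod 9)
Check: 7 × 4 = 28 ≡ 1 (mod 9) ✓

7⁻¹ ≡ 4 (mod 9)


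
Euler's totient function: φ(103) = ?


Factor n: 103 = 103
φ(n) = n · ∏(1 - 1/p) over distinct primes p | n
φ(103) = 103 · (1 - 1/103) = 102

φ(103) = 102


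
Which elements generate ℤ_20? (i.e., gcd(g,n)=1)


g generates ℤ_n iff gcd(g,n) = 1
Prime factors of 20: 2, 5
Generators are g ∈ {1,...,19} not divisible by any of these primes.
Generators: {1, 3, 7, 9, 11, 13, 17, 19}
Number of generators = φ(20) = 8

Generators of ℤ_20 = {1, 3, 7, 9, 11, 13, 17, 19}


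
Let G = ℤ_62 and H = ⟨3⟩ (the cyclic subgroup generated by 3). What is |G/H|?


|⟨3⟩| = n / gcd(3, 62) = 62 / 1 = 62
H is normal (ℤ_62 is abelian).
|G/H| = |G| / |H| = 62 / 62 = 1

|G/H| = 1


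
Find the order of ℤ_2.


ℤ_n has n elements.

|ℤ_2| = 2


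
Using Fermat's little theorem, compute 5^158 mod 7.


Fermat's little theorem: if p is prime and gcd(a,p)=1, then a^(p-1) ≡ 1 (mod p)
p = 7 is prime, gcd(5,7) = 1
Reduce exponent: 158 mod 6 = 2
So 5^158 ≡ 5^2 (mod 7)
5^2 mod 7 = 4

5^158 ≡ 4 (mod 7)


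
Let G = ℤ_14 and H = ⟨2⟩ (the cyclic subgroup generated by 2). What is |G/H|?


|⟨2⟩| = n / gcd(2, 14) = 14 / 2 = 7
H is normal (ℤ_14 is abelian).
|G/H| = |G| / |H| = 14 / 7 = 2

|G/H| = 2


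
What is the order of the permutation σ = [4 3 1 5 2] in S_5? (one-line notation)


Cycle decomposition: (1 4 5 2 3)
Cycle lengths: 5
Order = lcm(5) = 5

ord(σ) = 5


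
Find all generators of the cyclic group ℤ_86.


g generates ℤ_n iff gcd(g,n) = 1
Prime factors of 86: 2, 43
Generators are g ∈ {1,...,85} not divisible by any of these primes.
Generators: {1, 3, 5, 7, 9, 11, 13, 15, 17, 19, 21, 23, 25, 27, 29, 31, 33, 35, 37, 39, 41, 45, 47, 49, 51, 53, 55, 57, 59, 61, 63, 65, 67, 69, 71, 73, 75, 77, 79, 81, 83, 85}
Number of generators = φ(86) = 42

Generators of ℤ_86 = {1, 3, 5, 7, 9, 11, 13, 15, 17, 19, 21, 23, 25, 27, 29, 31, 33, 35, 37, 39, 41, 45, 47, 49, 51, 53, 55, 57, 59, 61, 63, 65, 67, 69, 71, 73, 75, 77, 79, 81, 83, 85}


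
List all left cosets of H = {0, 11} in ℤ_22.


H = {0, 11}, |H| = 2
Number of cosets = |G|/|H| = 22/2 = 11
0 + H = {0, 11}
1 + H = {1, 12}
2 + H = {2, 13}
3 + H = {3, 14}
4 + H = {4, 15}
5 + H = {5, 16}
6 + H = {6, 17}
7 + H = {7, 18}
8 + H = {8, 19}
9 + H = {9, 20}
10 + H = {10, 21}

Cosets: 0+H={0,11}; 1+H={1,12}; 2+H={2,13}; 3+H={3,14}; 4+H={4,15}; 5+H={5,16}; 6+H={6,17}; 7+H={7,18}; 8+H={8,19}; 9+H={9,20}; 10+H={10,21}


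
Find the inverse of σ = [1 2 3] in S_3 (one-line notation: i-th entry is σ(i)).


To find σ⁻¹, swap domain and range:
σ(1) = 1 → σ⁻¹(1) = 1
σ(2) = 2 → σ⁻¹(2) = 2
σ(3) = 3 → σ⁻¹(3) = 3

σ⁻¹ = [1 2 3]


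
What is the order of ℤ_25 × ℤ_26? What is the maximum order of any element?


|ℤ_25 × ℤ_26| = 25 × 26 = 650
Max element order = lcm(25,26) = 650
Cyclic? Yes (gcd=1)

|ℤ_25×ℤ_26| = 650, max element order = 650


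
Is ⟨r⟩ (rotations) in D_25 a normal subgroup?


H = ⟨r⟩ (rotations) in D_25
The rotation subgroup ⟨r⟩ has index 2 in D_25, so it is normal

Yes, normal subgroup


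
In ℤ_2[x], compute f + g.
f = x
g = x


Add coefficients mod 2:
x^0: 0 + 0 = 0 (mod 2)
x^1: 1 + 1 = 0 (mod 2)
Result: 0

f + g = 0


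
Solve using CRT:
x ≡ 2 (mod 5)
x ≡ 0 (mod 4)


m₁ = 5, m₂ = 4, gcd = 1, so CRT applies. M = m₁·m₂ = 20
Let M₁ = M/m₁ = 4, M₂ = M/m₂ = 5
Find y₁ ≡ M₁⁻¹ (mod m₁): 4⁻¹ ≡ 4 (mod 5)
Find y₂ ≡ M₂⁻¹ (mod m₂): 5⁻¹ ≡ 1 (mod 4)
x = a₁·M₁·y₁ + a₂·M₂·y₂ = 2·4·4 + 0·5·1 = 32
Reduce mod 20: x ≡ 12
Check: 12 mod 5 = 2 ✓, 12 mod 4 = 0 ✓

x ≡ 12 (mod 20)


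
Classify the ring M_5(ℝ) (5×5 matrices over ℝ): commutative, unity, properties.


Matrix multiplication is non-commutative for n ≥ 2; the identity matrix I is the unity; singular matrices give zero divisors, so not an integral domain
Commutative: No
Integral domain: No
Has unity: Yes

M_5(ℝ) (5×5 matrices over ℝ): Commutative=No, Unity=Yes


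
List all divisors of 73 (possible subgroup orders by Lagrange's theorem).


Lagrange's theorem: |H| divides |G|
|G| = 73
Divisors of 73: 1, 73

Possible subgroup orders: {1, 73}


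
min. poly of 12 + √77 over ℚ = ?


Let α = 12 + √77. Then α - 12 = √77, so (α - 12)² = 77, giving α² - 24α + 67 = 0. Degree 2 and α ∉ ℚ, so this is the minimal polynomial.

Minimal polynomial: x² - 24x + 67


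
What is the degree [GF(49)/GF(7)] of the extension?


GF(49) = GF(7^2), so the extension degree is 2

[GF(49)/GF(7)] = 2


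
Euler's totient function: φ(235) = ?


Factor n: 235 = 5 × 47
φ(n) = n · ∏(1 - 1/p) over distinct primes p | n
φ(235) = 235 · (1 - 1/5) · (1 - 1/47) = 184

φ(235) = 184


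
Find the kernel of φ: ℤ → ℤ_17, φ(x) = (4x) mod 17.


Kernel = preimage of identity
ker(φ) = {x ∈ ℤ : 4x ≡ 0 (mod 17)}. gcd(4,17) = 1, so 4x ≡ 0 (mod 17) ⟺ x ≡ 0 (mod 17/1 = 17). Hence ker(φ) = 17ℤ

ker(φ) = 17ℤ


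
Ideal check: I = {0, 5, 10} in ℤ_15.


Check ideal conditions for I = {0, 5, 10} in ℤ_15:
(1) I is an additive subgroup? Yes
(2) For r ∈ ℤ_15 and a ∈ I: r·a ∈ I? Yes

Yes, I is an ideal of ℤ_15


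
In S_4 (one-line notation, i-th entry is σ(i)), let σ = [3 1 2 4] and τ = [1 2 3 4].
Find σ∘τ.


σ∘τ: apply τ first, then σ
1 →τ 1 →σ 3
2 →τ 2 →σ 1
3 →τ 3 →σ 2
4 →τ 4 →σ 4

σ∘τ = [3 1 2 4]


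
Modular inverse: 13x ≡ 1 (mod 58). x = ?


Use the extended Euclidean algorithm to write 1 = 13·s + 58·t; then s mod 58 is the inverse.
Euclidean algorithm:
  13 = 0·58 + 13
  58 = 4·13 + 6
  13 = 2·6 + 1
  6 = 6·1 + 0
gcd(13,58) = 1
Back-substitution gives: 13·(9) + 58·(-2) = 1
So 13⁻¹ ≡ 9 ≡ 9 (mod 58)
Check: 13 × 9 = 117 ≡ 1 (mod 58) ✓

13⁻¹ ≡ 9 (mod 58)


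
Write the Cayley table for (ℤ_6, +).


Elements: {0, 1, 2, 3, 4, 5}
Operation: addition mod 6
Entry (a, b) = (a + b) mod 6

Cayley table:
  | 0 | 1 | 2 | 3 | 4 | 5
0 | 0 | 1 | 2 | 3 | 4 | 5
1 | 1 | 2 | 3 | 4 | 5 | 0
2 | 2 | 3 | 4 | 5 | 0 | 1
3 | 3 | 4 | 5 | 0 | 1 | 2
4 | 4 | 5 | 0 | 1 | 2 | 3
5 | 5 | 0 | 1 | 2 | 3 | 4


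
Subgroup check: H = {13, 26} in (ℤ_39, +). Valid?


Subgroup test for H = {13, 26} in (ℤ_39, +):
(1) 0 ∈ H? No
(2) Closure: for all a,b ∈ H, (a+b) mod 39 ∈ H? No  [counterexample: 13 + 26 = 0 ∉ H]
(3) Inverses: for all a ∈ H, -a mod 39 ∈ H? Yes

No, H is not a subgroup of ℤ_39


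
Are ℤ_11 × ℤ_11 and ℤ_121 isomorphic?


Comparing ℤ_11 × ℤ_11 and ℤ_121:
gcd(11,11) = 11 ≠ 1. Max element order in ℤ_11×ℤ_11 is lcm(11,11) = 11 < 121, so it has no element of order 121

No, ℤ_11 × ℤ_11 ≇ ℤ_121


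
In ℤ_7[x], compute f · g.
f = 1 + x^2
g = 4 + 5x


Expand and collect like terms; reduce coefficients mod 7:
x^0: 1·4 = 4 ≡ 4 (mod 7)
x^1: 1·5 + 0·4 = 5 ≡ 5 (mod 7)
x^2: 0·5 + 1·4 = 4 ≡ 4 (mod 7)
x^3: 1·5 = 5 ≡ 5 (mod 7)
Result: 4 + 5x + 4x^2 + 5x^3

f · g = 4 + 5x + 4x^2 + 5x^3


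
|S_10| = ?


|S_n| = n! (number of permutations of n symbols)
|S_10| = 10! = 3628800

|S_10| = 3628800


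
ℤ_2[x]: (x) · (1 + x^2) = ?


Expand and collect like terms; reduce coefficients mod 2:
x^0: 0·1 = 0 ≡ 0 (mod 2)
x^1: 0·0 + 1·1 = 1 ≡ 1 (mod 2)
x^2: 0·1 + 1·0 = 0 ≡ 0 (mod 2)
x^3: 1·1 = 1 ≡ 1 (mod 2)
Result: x + x^3

f · g = x + x^3


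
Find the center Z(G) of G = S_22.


Z(G) = {g ∈ G | gx = xg for all x ∈ G}
S_n is non-abelian for n ≥ 3; Z(S_22) is trivial

Z(S_22) = {e}


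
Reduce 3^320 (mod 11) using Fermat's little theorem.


Fermat's little theorem: if p is prime and gcd(a,p)=1, then a^(p-1) ≡ 1 (mod p)
p = 11 is prime, gcd(3,11) = 1
Reduce exponent: 320 mod 10 = 0
So 3^320 ≡ 3^0 (mod 11)
3^0 = 1

3^320 ≡ 1 (mod 11)


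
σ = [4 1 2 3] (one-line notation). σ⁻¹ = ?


To find σ⁻¹, swap domain and range:
σ(1) = 4 → σ⁻¹(4) = 1
σ(2) = 1 → σ⁻¹(1) = 2
σ(3) = 2 → σ⁻¹(2) = 3
σ(4) = 3 → σ⁻¹(3) = 4

σ⁻¹ = [2 3 4 1]


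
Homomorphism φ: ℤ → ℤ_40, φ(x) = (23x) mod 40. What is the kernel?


Kernel = preimage of identity
ker(φ) = {x ∈ ℤ : 23x ≡ 0 (mod 40)}. gcd(23,40) = 1, so 23x ≡ 0 (mod 40) ⟺ x ≡ 0 (mod 40/1 = 40). Hence ker(φ) = 40ℤ

ker(φ) = 40ℤ


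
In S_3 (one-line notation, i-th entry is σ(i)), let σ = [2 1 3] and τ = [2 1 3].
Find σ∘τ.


σ∘τ: apply τ first, then σ
1 →τ 2 →σ 1
2 →τ 1 →σ 2
3 →τ 3 →σ 3

σ∘τ = [1 2 3]


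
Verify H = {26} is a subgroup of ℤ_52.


Subgroup test for H = {26} in (ℤ_52, +):
(1) 0 ∈ H? No
(2) Closure: for all a,b ∈ H, (a+b) mod 52 ∈ H? No  [counterexample: 26 + 26 = 0 ∉ H]
(3) Inverses: for all a ∈ H, -a mod 52 ∈ H? Yes

No, H is not a subgroup of ℤ_52


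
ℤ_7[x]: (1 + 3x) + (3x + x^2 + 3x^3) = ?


Add coefficients mod 7:
x^0: 1 + 0 = 1 (mod 7)
x^1: 3 + 3 = 6 (mod 7)
x^2: 0 + 1 = 1 (mod 7)
x^3: 0 + 3 = 3 (mod 7)
Result: 1 + 6x + x^2 + 3x^3

f + g = 1 + 6x + x^2 + 3x^3


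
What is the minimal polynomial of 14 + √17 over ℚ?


Let α = 14 + √17. Then α - 14 = √17, so (α - 14)² = 17, giving α² - 28α + 179 = 0. Degree 2 and α ∉ ℚ, so this is the minimal polynomial.

Minimal polynomial: x² - 28x + 179


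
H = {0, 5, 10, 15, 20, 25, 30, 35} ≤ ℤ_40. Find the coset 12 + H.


12 + H = {12 + h (mod 40) : h ∈ H}
12+0=12, 12+5=17, 12+10=22, 12+15=27, 12+20=32, 12+25=37, 12+30=2, 12+35=7
12 + H = {2, 7, 12, 17, 22, 27, 32, 37} = 2 + H

12 + H = {2, 7, 12, 17, 22, 27, 32, 37}


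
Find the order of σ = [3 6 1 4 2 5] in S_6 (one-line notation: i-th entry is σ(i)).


Cycle decomposition: (1 3) (2 6 5)
Cycle lengths: 2, 3
Order = lcm(2, 3) = 6

ord(σ) = 6


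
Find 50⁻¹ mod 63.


Use the extended Euclidean algorithm to write 1 = 50·s + 63·t; then s mod 63 is the inverse.
Euclidean algorithm:
  50 = 0·63 + 50
  63 = 1·50 + 13
  50 = 3·13 + 11
  13 = 1·11 + 2
  11 = 5·2 + 1
  2 = 2·1 + 0
gcd(50,63) = 1
Back-substitution gives: 50·(29) + 63·(-23) = 1
So 50⁻¹ ≡ 29 ≡ 29 (mod 63)
Check: 50 × 29 = 1450 ≡ 1 (mod 63) ✓

50⁻¹ ≡ 29 (mod 63)


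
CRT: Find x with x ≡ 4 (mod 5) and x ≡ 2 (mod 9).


m₁ = 5, m₂ = 9, gcd = 1, so CRT applies. M = m₁·m₂ = 45
Let M₁ = M/m₁ = 9, M₂ = M/m₂ = 5
Find y₁ ≡ M₁⁻¹ (mod m₁): 9⁻¹ ≡ 4 (mod 5)
Find y₂ ≡ M₂⁻¹ (mod m₂): 5⁻¹ ≡ 2 (mod 9)
x = a₁·M₁·y₁ + a₂·M₂·y₂ = 4·9·4 + 2·5·2 = 164
Reduce mod 45: x ≡ 29
Check: 29 mod 5 = 4 ✓, 29 mod 9 = 2 ✓

x ≡ 29 (mod 45)


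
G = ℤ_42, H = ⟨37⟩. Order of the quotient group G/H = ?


|⟨37⟩| = n / gcd(37, 42) = 42 / 1 = 42
H is normal (ℤ_42 is abelian).
|G/H| = |G| / |H| = 42 / 42 = 1

|G/H| = 1


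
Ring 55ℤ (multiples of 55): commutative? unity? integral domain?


55ℤ is a commutative ring under +,× but has no multiplicative identity (1 ∉ 55ℤ); it has no zero divisors, but without unity it is not an integral domain
Commutative: Yes
Integral domain: No
Has unity: No

55ℤ (multiples of 55): Commutative=Yes, Unity=No


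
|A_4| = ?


|A_n| = n!/2 (even permutations)
|A_4| = 4!/2 = 24/2 = 12

|A_4| = 12


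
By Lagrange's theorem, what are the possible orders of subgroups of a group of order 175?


Lagrange's theorem: |H| divides |G|
|G| = 175
Divisors of 175: 1, 5, 7, 25, 35, 175

Possible subgroup orders: {1, 5, 7, 25, 35, 175}


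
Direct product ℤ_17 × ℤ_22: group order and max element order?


|ℤ_17 × ℤ_22| = 17 × 22 = 374
Max element order = lcm(17,22) = 374
Cyclic? Yes (gcd=1)

|ℤ_17×ℤ_22| = 374, max element order = 374


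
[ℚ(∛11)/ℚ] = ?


∛11 has minimal polynomial x³ - 11 (irreducible over ℚ since 11 is not a perfect cube)

[ℚ(∛11)/ℚ] = 3


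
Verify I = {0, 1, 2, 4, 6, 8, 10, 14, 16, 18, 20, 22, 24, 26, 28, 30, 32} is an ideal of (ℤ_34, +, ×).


Check ideal conditions for I = {0, 1, 2, 4, 6, 8, 10, 14, 16, 18, 20, 22, 24, 26, 28, 30, 32} in ℤ_34:
(1) I is an additive subgroup? No
(2) For r ∈ ℤ_34 and a ∈ I: r·a ∈ I? No  [counterexample: r=2, a=6, r·a mod 34 = 12 ∉ I]

No, I is not an ideal of ℤ_34


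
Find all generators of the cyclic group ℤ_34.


g generates ℤ_n iff gcd(g,n) = 1
Prime factors of 34: 2, 17
Generators are g ∈ {1,...,33} not divisible by any of these primes.
Generators: {1, 3, 5, 7, 9, 11, 13, 15, 19, 21, 23, 25, 27, 29, 31, 33}
Number of generators = φ(34) = 16

Generators of ℤ_34 = {1, 3, 5, 7, 9, 11, 13, 15, 19, 21, 23, 25, 27, 29, 31, 33}


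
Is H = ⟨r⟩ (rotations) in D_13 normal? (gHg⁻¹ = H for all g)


H = ⟨r⟩ (rotations) in D_13
The rotation subgroup ⟨r⟩ has index 2 in D_13, so it is normal

Yes, normal subgroup


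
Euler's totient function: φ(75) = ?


Factor n: 75 = 3 × 5^2
φ(n) = n · ∏(1 - 1/p) over distinct primes p | n
φ(75) = 75 · (1 - 1/3) · (1 - 1/5) = 40

φ(75) = 40


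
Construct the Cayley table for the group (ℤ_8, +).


Elements: {0, 1, 2, 3, 4, 5, 6, 7}
Operation: addition mod 8
Entry (a, b) = (a + b) mod 8

Cayley table:
  | 0 | 1 | 2 | 3 | 4 | 5 | 6 | 7
0 | 0 | 1 | 2 | 3 | 4 | 5 | 6 | 7
1 | 1 | 2 | 3 | 4 | 5 | 6 | 7 | 0
2 | 2 | 3 | 4 | 5 | 6 | 7 | 0 | 1
3 | 3 | 4 | 5 | 6 | 7 | 0 | 1 | 2
4 | 4 | 5 | 6 | 7 | 0 | 1 | 2 | 3
5 | 5 | 6 | 7 | 0 | 1 | 2 | 3 | 4
6 | 6 | 7 | 0 | 1 | 2 | 3 | 4 | 5
7 | 7 | 0 | 1 | 2 | 3 | 4 | 5 | 6


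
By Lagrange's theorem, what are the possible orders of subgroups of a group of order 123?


Lagrange's theorem: |H| divides |G|
|G| = 123
Divisors of 123: 1, 3, 41, 123

Possible subgroup orders: {1, 3, 41, 123}


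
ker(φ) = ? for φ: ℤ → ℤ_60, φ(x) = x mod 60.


Kernel = preimage of identity
ker(φ) = {x ∈ ℤ : x ≡ 0 (mod 60)} = 60ℤ = {0, ±60, ±120, ...}

ker(φ) = 60ℤ


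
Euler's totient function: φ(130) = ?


Factor n: 130 = 2 × 5 × 13
φ(n) = n · ∏(1 - 1/p) over distinct primes p | n
φ(130) = 130 · (1 - 1/2) · (1 - 1/5) · (1 - 1/13) = 48

φ(130) = 48


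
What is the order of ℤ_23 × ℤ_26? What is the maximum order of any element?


|ℤ_23 × ℤ_26| = 23 × 26 = 598
Max element order = lcm(23,26) = 598
Cyclic? Yes (gcd=1)

|ℤ_23×ℤ_26| = 598, max element order = 598


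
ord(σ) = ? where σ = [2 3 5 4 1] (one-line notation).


Cycle decomposition: (1 2 3 5)
Cycle lengths: 4
Order = lcm(4) = 4

ord(σ) = 4


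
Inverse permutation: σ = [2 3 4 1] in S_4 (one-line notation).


To find σ⁻¹, swap domain and range:
σ(1) = 2 → σ⁻¹(2) = 1
σ(2) = 3 → σ⁻¹(3) = 2
σ(3) = 4 → σ⁻¹(4) = 3
σ(4) = 1 → σ⁻¹(1) = 4

σ⁻¹ = [4 1 2 3]


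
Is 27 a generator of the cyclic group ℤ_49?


g generates ℤ_n iff gcd(g, n) = 1
gcd(27, 49) = 1
Since gcd = 1, 27 is a generator.

Yes, 27 generates ℤ_49


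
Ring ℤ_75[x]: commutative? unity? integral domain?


ℤ_75 has zero divisors (3·25 ≡ 0), and these lift to constant zero divisors in ℤ_75[x]; so not an integral domain
Commutative: Yes
Integral domain: No
Has unity: Yes

ℤ_75[x]: Commutative=Yes, Unity=Yes


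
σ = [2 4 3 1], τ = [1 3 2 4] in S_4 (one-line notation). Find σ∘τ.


σ∘τ: apply τ first, then σ
1 →τ 1 →σ 2
2 →τ 3 →σ 3
3 →τ 2 →σ 4
4 →τ 4 →σ 1

σ∘τ = [2 3 4 1]


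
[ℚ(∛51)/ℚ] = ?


∛51 has minimal polynomial x³ - 51 (irreducible over ℚ since 51 is not a perfect cube)

[ℚ(∛51)/ℚ] = 3


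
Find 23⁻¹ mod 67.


Use the extended Euclidean algorithm to write 1 = 23·s + 67·t; then s mod 67 is the inverse.
Euclidean algorithm:
  23 = 0·67 + 23
  67 = 2·23 + 21
  23 = 1·21 + 2
  21 = 10·2 + 1
  2 = 2·1 + 0
gcd(23,67) = 1
Back-substitution gives: 23·(-32) + 67·(11) = 1
So 23⁻¹ ≡ -32 ≡ 35 (mod 67)
Check: 23 × 35 = 805 ≡ 1 (mod 67) ✓

23⁻¹ ≡ 35 (mod 67)


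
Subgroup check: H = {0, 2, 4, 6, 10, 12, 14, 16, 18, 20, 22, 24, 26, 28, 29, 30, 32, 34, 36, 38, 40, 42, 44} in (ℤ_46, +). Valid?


Subgroup test for H = {0, 2, 4, 6, 10, 12, 14, 16, 18, 20, 22, 24, 26, 28, 29, 30, 32, 34, 36, 38, 40, 42, 44} in (ℤ_46, +):
(1) 0 ∈ H? Yes
(2) Closure: for all a,b ∈ H, (a+b) mod 46 ∈ H? No  [counterexample: 2 + 6 = 8 ∉ H]
(3) Inverses: for all a ∈ H, -a mod 46 ∈ H? No

No, H is not a subgroup of ℤ_46


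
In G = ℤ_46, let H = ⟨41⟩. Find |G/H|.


|⟨41⟩| = n / gcd(41, 46) = 46 / 1 = 46
H is normal (ℤ_46 is abelian).
|G/H| = |G| / |H| = 46 / 46 = 1

|G/H| = 1


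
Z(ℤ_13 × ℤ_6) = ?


Z(G) = {g ∈ G | gx = xg for all x ∈ G}
Direct product of abelian groups is abelian, so Z(G) = G

Z(ℤ_13 × ℤ_6) = ℤ_13 × ℤ_6


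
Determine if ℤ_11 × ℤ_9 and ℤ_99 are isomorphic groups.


Comparing ℤ_11 × ℤ_9 and ℤ_99:
gcd(11,9) = 1, so ℤ_11 × ℤ_9 ≅ ℤ_99 (CRT)

Yes, ℤ_11 × ℤ_9 ≅ ℤ_99


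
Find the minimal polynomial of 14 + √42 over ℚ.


Let α = 14 + √42. Then α - 14 = √42, so (α - 14)² = 42, giving α² - 28α + 154 = 0. Degree 2 and α ∉ ℚ, so this is the minimal polynomial.

Minimal polynomial: x² - 28x + 154


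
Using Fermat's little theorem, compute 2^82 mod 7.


Fermat's little theorem: if p is prime and gcd(a,p)=1, then a^(p-1) ≡ 1 (mod p)
p = 7 is prime, gcd(2,7) = 1
Reduce exponent: 82 mod 6 = 4
So 2^82 ≡ 2^4 (mod 7)
2^4 mod 7 = 2

2^82 ≡ 2 (mod 7)


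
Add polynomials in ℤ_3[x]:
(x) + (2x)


Add coefficients mod 3:
x^0: 0 + 0 = 0 (mod 3)
x^1: 1 + 2 = 0 (mod 3)
Result: 0

f + g = 0


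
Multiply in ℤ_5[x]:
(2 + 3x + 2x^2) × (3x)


Expand and collect like terms; reduce coefficients mod 5:
x^0: 2·0 = 0 ≡ 0 (mod 5)
x^1: 2·3 + 3·0 = 6 ≡ 1 (mod 5)
x^2: 3·3 + 2·0 = 9 ≡ 4 (mod 5)
x^3: 2·3 = 6 ≡ 1 (mod 5)
Result: x + 4x^2 + x^3

f · g = x + 4x^2 + x^3


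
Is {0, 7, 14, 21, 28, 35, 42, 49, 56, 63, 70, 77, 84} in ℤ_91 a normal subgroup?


H = {0, 7, 14, 21, 28, 35, 42, 49, 56, 63, 70, 77, 84} in ℤ_91
ℤ_91 is abelian; every subgroup of an abelian group is normal

Yes, normal subgroup


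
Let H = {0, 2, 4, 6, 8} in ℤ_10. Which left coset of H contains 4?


4 + H = {4 + h (mod 10) : h ∈ H}
4+0=4, 4+2=6, 4+4=8, 4+6=0, 4+8=2
4 + H = {0, 2, 4, 6, 8} = 0 + H

4 + H = {0, 2, 4, 6, 8}


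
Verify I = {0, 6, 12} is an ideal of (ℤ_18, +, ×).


Check ideal conditions for I = {0, 6, 12} in ℤ_18:
(1) I is an additive subgroup? Yes
(2) For r ∈ ℤ_18 and a ∈ I: r·a ∈ I? Yes

Yes, I is an ideal of ℤ_18


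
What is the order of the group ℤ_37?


ℤ_n has n elements.

|ℤ_37| = 37


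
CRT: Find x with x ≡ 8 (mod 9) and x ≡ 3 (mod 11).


m₁ = 9, m₂ = 11, gcd = 1, so CRT applies. M = m₁·m₂ = 99
Let M₁ = M/m₁ = 11, M₂ = M/m₂ = 9
Find y₁ ≡ M₁⁻¹ (mod m₁): 11⁻¹ ≡ 5 (mod 9)
Find y₂ ≡ M₂⁻¹ (mod m₂): 9⁻¹ ≡ 5 (mod 11)
x = a₁·M₁·y₁ + a₂·M₂·y₂ = 8·11·5 + 3·9·5 = 575
Reduce mod 99: x ≡ 80
Check: 80 mod 9 = 8 ✓, 80 mod 11 = 3 ✓

x ≡ 80 (mod 99)


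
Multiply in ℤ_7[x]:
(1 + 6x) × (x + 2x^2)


Expand and collect like terms; reduce coefficients mod 7:
x^0: 1·0 = 0 ≡ 0 (mod 7)
x^1: 1·1 + 6·0 = 1 ≡ 1 (mod 7)
x^2: 1·2 + 6·1 = 8 ≡ 1 (mod 7)
x^3: 6·2 = 12 ≡ 5 (mod 7)
Result: x + x^2 + 5x^3

f · g = x + x^2 + 5x^3


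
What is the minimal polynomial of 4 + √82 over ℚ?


Let α = 4 + √82. Then α - 4 = √82, so (α - 4)² = 82, giving α² - 8α - 66 = 0. Degree 2 and α ∉ ℚ, so this is the minimal polynomial.

Minimal polynomial: x² - 8x - 66


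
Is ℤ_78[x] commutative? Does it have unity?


ℤ_78 has zero divisors (2·39 ≡ 0), and these lift to constant zero divisors in ℤ_78[x]; so not an integral domain
Commutative: Yes
Integral domain: No
Has unity: Yes

ℤ_78[x]: Commutative=Yes, Unity=Yes


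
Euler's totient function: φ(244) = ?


Factor n: 244 = 2^2 × 61
φ(n) = n · ∏(1 - 1/p) over distinct primes p | n
φ(244) = 244 · (1 - 1/2) · (1 - 1/61) = 120

φ(244) = 120


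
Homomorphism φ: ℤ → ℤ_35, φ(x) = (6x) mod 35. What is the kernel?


Kernel = preimage of identity
ker(φ) = {x ∈ ℤ : 6x ≡ 0 (mod 35)}. gcd(6,35) = 1, so 6x ≡ 0 (mod 35) ⟺ x ≡ 0 (mod 35/1 = 35). Hence ker(φ) = 35ℤ

ker(φ) = 35ℤ


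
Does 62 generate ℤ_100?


g generates ℤ_n iff gcd(g, n) = 1
gcd(62, 100) = 2
Since gcd = 2 ≠ 1, ⟨62⟩ has order 50 < 100, so 62 is not a generator.

No, 62 does not generate ℤ_100


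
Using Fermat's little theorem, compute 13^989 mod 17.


Fermat's little theorem: if p is prime and gcd(a,p)=1, then a^(p-1) ≡ 1 (mod p)
p = 17 is prime, gcd(13,17) = 1
Reduce exponent: 989 mod 16 = 13
So 13^989 ≡ 13^13 (mod 17)
13^13 mod 17 = 13

13^989 ≡ 13 (mod 17)


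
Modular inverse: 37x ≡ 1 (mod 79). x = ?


Use the extended Euclidean algorithm to write 1 = 37·s + 79·t; then s mod 79 is the inverse.
Euclidean algorithm:
  37 = 0·79 + 37
  79 = 2·37 + 5
  37 = 7·5 + 2
  5 = 2·2 + 1
  2 = 2·1 + 0
gcd(37,79) = 1
Back-substitution gives: 37·(-32) + 79·(15) = 1
So 37⁻¹ ≡ -32 ≡ 47 (mod 79)
Check: 37 × 47 = 1739 ≡ 1 (mod 79) ✓

37⁻¹ ≡ 47 (mod 79)


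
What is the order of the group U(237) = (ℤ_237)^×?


U(n) is the group of units mod n; |U(n)| = φ(n)
|U(237)| = φ(237) = 156

|U(237) = (ℤ_237)^×| = 156


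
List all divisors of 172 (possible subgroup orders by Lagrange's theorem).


Lagrange's theorem: |H| divides |G|
|G| = 172
Divisors of 172: 1, 2, 4, 43, 86, 172

Possible subgroup orders: {1, 2, 4, 43, 86, 172}


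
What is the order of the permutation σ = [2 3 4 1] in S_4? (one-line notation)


Cycle decomposition: (1 2 3 4)
Cycle lengths: 4
Order = lcm(4) = 4

ord(σ) = 4


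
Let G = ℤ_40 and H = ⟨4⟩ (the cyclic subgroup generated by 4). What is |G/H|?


|⟨4⟩| = n / gcd(4, 40) = 40 / 4 = 10
H is normal (ℤ_40 is abelian).
|G/H| = |G| / |H| = 40 / 10 = 4

|G/H| = 4


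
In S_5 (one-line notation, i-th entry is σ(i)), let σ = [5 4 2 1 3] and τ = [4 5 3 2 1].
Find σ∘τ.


σ∘τ: apply τ first, then σ
1 →τ 4 →σ 1
2 →τ 5 →σ 3
3 →τ 3 →σ 2
4 →τ 2 →σ 4
5 →τ 1 →σ 5

σ∘τ = [1 3 2 4 5]


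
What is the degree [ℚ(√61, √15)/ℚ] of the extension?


[ℚ(√61,√15):ℚ] = [ℚ(√61,√15):ℚ(√61)]·[ℚ(√61):ℚ] = 2·2 = 4

[ℚ(√61, √15)/ℚ] = 4


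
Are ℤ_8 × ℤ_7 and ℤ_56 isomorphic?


Comparing ℤ_8 × ℤ_7 and ℤ_56:
gcd(8,7) = 1, so ℤ_8 × ℤ_7 ≅ ℤ_56 (CRT)

Yes, ℤ_8 × ℤ_7 ≅ ℤ_56


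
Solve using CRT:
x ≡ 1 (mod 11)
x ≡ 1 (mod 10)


m₁ = 11, m₂ = 10, gcd = 1, so CRT applies. M = m₁·m₂ = 110
Let M₁ = M/m₁ = 10, M₂ = M/m₂ = 11
Find y₁ ≡ M₁⁻¹ (mod m₁): 10⁻¹ ≡ 10 (mod 11)
Find y₂ ≡ M₂⁻¹ (mod m₂): 11⁻¹ ≡ 1 (mod 10)
x = a₁·M₁·y₁ + a₂·M₂·y₂ = 1·10·10 + 1·11·1 = 111
Reduce mod 110: x ≡ 1
Check: 1 mod 11 = 1 ✓, 1 mod 10 = 1 ✓

x ≡ 1 (mod 110)


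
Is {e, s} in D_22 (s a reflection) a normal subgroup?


H = {e, s} in D_22 (s a reflection)
r·s·r⁻¹ = sr⁻² ≠ s for n ≥ 3, so {e, s} is not closed under conjugation

No, not a normal subgroup


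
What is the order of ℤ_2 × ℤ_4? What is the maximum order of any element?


|ℤ_2 × ℤ_4| = 2 × 4 = 8
Max element order = lcm(2,4) = 4
Cyclic? No (gcd=2)

|ℤ_2×ℤ_4| = 8, max element order = 4


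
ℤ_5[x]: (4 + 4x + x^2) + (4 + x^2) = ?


Add coefficients mod 5:
x^0: 4 + 4 = 3 (mod 5)
x^1: 4 + 0 = 4 (mod 5)
x^2: 1 + 1 = 2 (mod 5)
Result: 3 + 4x + 2x^2

f + g = 3 + 4x + 2x^2


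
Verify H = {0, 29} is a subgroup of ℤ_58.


Subgroup test for H = {0, 29} in (ℤ_58, +):
(1) 0 ∈ H? Yes
(2) Closure: for all a,b ∈ H, (a+b) mod 58 ∈ H? Yes
(3) Inverses: for all a ∈ H, -a mod 58 ∈ H? Yes

Yes, H is a subgroup of ℤ_58


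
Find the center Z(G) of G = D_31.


Z(G) = {g ∈ G | gx = xg for all x ∈ G}
For odd n, Z(D_n) = {e}: no nontrivial rotation commutes with all reflections

Z(D_31) = {e}


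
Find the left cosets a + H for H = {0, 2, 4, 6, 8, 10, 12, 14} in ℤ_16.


H = {0, 2, 4, 6, 8, 10, 12, 14}, |H| = 8
Number of cosets = |G|/|H| = 16/8 = 2
0 + H = {0, 2, 4, 6, 8, 10, 12, 14}
1 + H = {1, 3, 5, 7, 9, 11, 13, 15}

Cosets: 0+H={0,2,4,6,8,10,12,14}; 1+H={1,3,5,7,9,11,13,15}


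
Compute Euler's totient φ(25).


φ(n) = count of k ∈ {1,...,n} with gcd(k,n)=1
Coprimes to 25: {1, 2, 3, 4, 6, 7, 8, 9, 11, 12, 13, 14, 16, 17, 18, 19, 21, 22, 23, 24}
Count: 20

φ(25) = 20


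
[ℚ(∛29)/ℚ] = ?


∛29 has minimal polynomial x³ - 29 (irreducible over ℚ since 29 is not a perfect cube)

[ℚ(∛29)/ℚ] = 3


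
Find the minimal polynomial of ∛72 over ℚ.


∛72 satisfies x³ - 72 = 0, irreducible over ℚ (no rational root; 72 is not a perfect cube)

Minimal polynomial: x³ - 72


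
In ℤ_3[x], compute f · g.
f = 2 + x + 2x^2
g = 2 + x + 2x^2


Expand and collect like terms; reduce coefficients mod 3:
x^0: 2·2 = 4 ≡ 1 (mod 3)
x^1: 2·1 + 1·2 = 4 ≡ 1 (mod 3)
x^2: 2·2 + 1·1 + 2·2 = 9 ≡ 0 (mod 3)
x^3: 1·2 + 2·1 = 4 ≡ 1 (mod 3)
x^4: 2·2 = 4 ≡ 1 (mod 3)
Result: 1 + x + x^3 + x^4

f · g = 1 + x + x^3 + x^4


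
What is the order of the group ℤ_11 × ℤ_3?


|A × B| = |A| · |B|
|ℤ_11 × ℤ_3| = 11 × 3 = 33

|ℤ_11 × ℤ_3| = 33


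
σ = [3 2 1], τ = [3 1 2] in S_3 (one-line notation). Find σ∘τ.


σ∘τ: apply τ first, then σ
1 →τ 3 →σ 1
2 →τ 1 →σ 3
3 →τ 2 →σ 2

σ∘τ = [1 3 2]


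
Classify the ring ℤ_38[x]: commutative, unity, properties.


ℤ_38 has zero divisors (2·19 ≡ 0), and these lift to constant zero divisors in ℤ_38[x]; so not an integral domain
Commutative: Yes
Integral domain: No
Has unity: Yes

ℤ_38[x]: Commutative=Yes, Unity=Yes


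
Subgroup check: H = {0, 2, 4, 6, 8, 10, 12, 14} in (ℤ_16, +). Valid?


Subgroup test for H = {0, 2, 4, 6, 8, 10, 12, 14} in (ℤ_16, +):
(1) 0 ∈ H? Yes
(2) Closure: for all a,b ∈ H, (a+b) mod 16 ∈ H? Yes
(3) Inverses: for all a ∈ H, -a mod 16 ∈ H? Yes

Yes, H is a subgroup of ℤ_16


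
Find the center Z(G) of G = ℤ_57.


Z(G) = {g ∈ G | gx = xg for all x ∈ G}
ℤ_57 is abelian, so Z(G) = G

Z(ℤ_57) = ℤ_57


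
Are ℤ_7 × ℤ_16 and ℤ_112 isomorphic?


Comparing ℤ_7 × ℤ_16 and ℤ_112:
gcd(7,16) = 1, so ℤ_7 × ℤ_16 ≅ ℤ_112 (CRT)

Yes, ℤ_7 × ℤ_16 ≅ ℤ_112


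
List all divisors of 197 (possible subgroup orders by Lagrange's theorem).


Lagrange's theorem: |H| divides |G|
|G| = 197
Divisors of 197: 1, 197

Possible subgroup orders: {1, 197}


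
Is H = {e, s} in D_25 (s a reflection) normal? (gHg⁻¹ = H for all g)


H = {e, s} in D_25 (s a reflection)
r·s·r⁻¹ = sr⁻² ≠ s for n ≥ 3, so {e, s} is not closed under conjugation

No, not a normal subgroup


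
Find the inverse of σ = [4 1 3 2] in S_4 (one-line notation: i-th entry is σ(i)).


To find σ⁻¹, swap domain and range:
σ(1) = 4 → σ⁻¹(4) = 1
σ(2) = 1 → σ⁻¹(1) = 2
σ(3) = 3 → σ⁻¹(3) = 3
σ(4) = 2 → σ⁻¹(2) = 4

σ⁻¹ = [2 4 3 1]


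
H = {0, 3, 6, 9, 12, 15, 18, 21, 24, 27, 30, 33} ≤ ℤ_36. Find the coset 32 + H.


32 + H = {32 + h (mod 36) : h ∈ H}
32+0=32, 32+3=35, 32+6=2, 32+9=5, 32+12=8, 32+15=11, 32+18=14, 32+21=17, 32+24=20, 32+27=23, 32+30=26, 32+33=29
32 + H = {2, 5, 8, 11, 14, 17, 20, 23, 26, 29, 32, 35} = 2 + H

32 + H = {2, 5, 8, 11, 14, 17, 20, 23, 26, 29, 32, 35}


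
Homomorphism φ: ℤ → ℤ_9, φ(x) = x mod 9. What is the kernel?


Kernel = preimage of identity
ker(φ) = {x ∈ ℤ : x ≡ 0 (mod 9)} = 9ℤ = {0, ±9, ±18, ...}

ker(φ) = 9ℤ


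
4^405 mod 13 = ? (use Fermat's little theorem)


Fermat's little theorem: if p is prime and gcd(a,p)=1, then a^(p-1) ≡ 1 (mod p)
p = 13 is prime, gcd(4,13) = 1
Reduce exponent: 405 mod 12 = 9
So 4^405 ≡ 4^9 (mod 13)
4^9 mod 13 = 12

4^405 ≡ 12 (mod 13)


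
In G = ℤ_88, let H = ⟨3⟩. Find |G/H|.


|⟨3⟩| = n / gcd(3, 88) = 88 / 1 = 88
H is normal (ℤ_88 is abelian).
|G/H| = |G| / |H| = 88 / 88 = 1

|G/H| = 1


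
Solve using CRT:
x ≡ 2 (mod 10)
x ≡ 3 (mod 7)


m₁ = 10, m₂ = 7, gcd = 1, so CRT applies. M = m₁·m₂ = 70
Let M₁ = M/m₁ = 7, M₂ = M/m₂ = 10
Find y₁ ≡ M₁⁻¹ (mod m₁): 7⁻¹ ≡ 3 (mod 10)
Find y₂ ≡ M₂⁻¹ (mod m₂): 10⁻¹ ≡ 5 (mod 7)
x = a₁·M₁·y₁ + a₂·M₂·y₂ = 2·7·3 + 3·10·5 = 192
Reduce mod 70: x ≡ 52
Check: 52 mod 10 = 2 ✓, 52 mod 7 = 3 ✓

x ≡ 52 (mod 70)


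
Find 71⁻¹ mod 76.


Use the extended Euclidean algorithm to write 1 = 71·s + 76·t; then s mod 76 is the inverse.
Euclidean algorithm:
  71 = 0·76 + 71
  76 = 1·71 + 5
  71 = 14·5 + 1
  5 = 5·1 + 0
gcd(71,76) = 1
Back-substitution gives: 71·(15) + 76·(-14) = 1
So 71⁻¹ ≡ 15 ≡ 15 (mod 76)
Check: 71 × 15 = 1065 ≡ 1 (mod 76) ✓

71⁻¹ ≡ 15 (mod 76)


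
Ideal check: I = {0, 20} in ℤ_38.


Check ideal conditions for I = {0, 20} in ℤ_38:
(1) I is an additive subgroup? No
(2) For r ∈ ℤ_38 and a ∈ I: r·a ∈ I? No  [counterexample: r=2, a=20, r·a mod 38 = 2 ∉ I]

No, I is not an ideal of ℤ_38


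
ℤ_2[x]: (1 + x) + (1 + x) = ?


Add coefficients mod 2:
x^0: 1 + 1 = 0 (mod 2)
x^1: 1 + 1 = 0 (mod 2)
Result: 0

f + g = 0


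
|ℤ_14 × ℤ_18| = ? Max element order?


|ℤ_14 × ℤ_18| = 14 × 18 = 252
Max element order = lcm(14,18) = 126
Cyclic? No (gcd=2)

|ℤ_14×ℤ_18| = 252, max element order = 126


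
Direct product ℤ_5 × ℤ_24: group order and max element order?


|ℤ_5 × ℤ_24| = 5 × 24 = 120
Max element order = lcm(5,24) = 120
Cyclic? Yes (gcd=1)

|ℤ_5×ℤ_24| = 120, max element order = 120


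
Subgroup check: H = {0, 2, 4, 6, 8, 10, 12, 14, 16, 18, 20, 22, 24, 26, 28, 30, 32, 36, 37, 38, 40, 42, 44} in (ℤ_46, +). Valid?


Subgroup test for H = {0, 2, 4, 6, 8, 10, 12, 14, 16, 18, 20, 22, 24, 26, 28, 30, 32, 36, 37, 38, 40, 42, 44} in (ℤ_46, +):
(1) 0 ∈ H? Yes
(2) Closure: for all a,b ∈ H, (a+b) mod 46 ∈ H? No  [counterexample: 2 + 32 = 34 ∉ H]
(3) Inverses: for all a ∈ H, -a mod 46 ∈ H? No

No, H is not a subgroup of ℤ_46


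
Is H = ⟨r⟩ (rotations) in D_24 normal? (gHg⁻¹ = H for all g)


H = ⟨r⟩ (rotations) in D_24
The rotation subgroup ⟨r⟩ has index 2 in D_24, so it is normal

Yes, normal subgroup


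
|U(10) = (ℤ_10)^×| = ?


U(n) is the group of units mod n; |U(n)| = φ(n)
|U(10)| = φ(10) = 4

|U(10) = (ℤ_10)^×| = 4


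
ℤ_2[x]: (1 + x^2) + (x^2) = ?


Add coefficients mod 2:
x^0: 1 + 0 = 1 (mod 2)
x^1: 0 + 0 = 0 (mod 2)
x^2: 1 + 1 = 0 (mod 2)
Result: 1

f + g = 1


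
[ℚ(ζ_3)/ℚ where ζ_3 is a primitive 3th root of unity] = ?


[ℚ(ζ_n):ℚ] = deg Φ_n(x) = φ(n). Here φ(3) = 2

[ℚ(ζ_3)/ℚ where ζ_3 is a primitive 3th root of unity] = 2


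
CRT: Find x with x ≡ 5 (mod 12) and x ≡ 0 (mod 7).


m₁ = 12, m₂ = 7, gcd = 1, so CRT applies. M = m₁·m₂ = 84
Let M₁ = M/m₁ = 7, M₂ = M/m₂ = 12
Find y₁ ≡ M₁⁻¹ (mod m₁): 7⁻¹ ≡ 7 (mod 12)
Find y₂ ≡ M₂⁻¹ (mod m₂): 12⁻¹ ≡ 3 (mod 7)
x = a₁·M₁·y₁ + a₂·M₂·y₂ = 5·7·7 + 0·12·3 = 245
Reduce mod 84: x ≡ 77
Check: 77 mod 12 = 5 ✓, 77 mod 7 = 0 ✓

x ≡ 77 (mod 84)


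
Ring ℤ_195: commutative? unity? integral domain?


ℤ_195 is a commutative ring with unity 1; 195 = 3×65 is composite, so 3·65 ≡ 0 gives zero divisors (not an integral domain)
Commutative: Yes
Integral domain: No
Has unity: Yes

ℤ_195: Commutative=Yes, Unity=Yes


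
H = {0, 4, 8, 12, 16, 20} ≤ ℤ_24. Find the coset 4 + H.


4 + H = {4 + h (mod 24) : h ∈ H}
4+0=4, 4+4=8, 4+8=12, 4+12=16, 4+16=20, 4+20=0
4 + H = {0, 4, 8, 12, 16, 20} = 0 + H

4 + H = {0, 4, 8, 12, 16, 20}


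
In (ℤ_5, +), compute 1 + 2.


Operation: addition mod 5
1 + 2 = (a + b) mod 5 with a = 1, b = 2

1 + 2 = 3


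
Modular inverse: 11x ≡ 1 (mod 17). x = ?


Use the extended Euclidean algorithm to write 1 = 11·s + 17·t; then s mod 17 is the inverse.
Euclidean algorithm:
  11 = 0·17 + 11
  17 = 1·11 + 6
  11 = 1·6 + 5
  6 = 1·5 + 1
  5 = 5·1 + 0
gcd(11,17) = 1
Back-substitution gives: 11·(-3) + 17·(2) = 1
So 11⁻¹ ≡ -3 ≡ 14 (mod 17)
Check: 11 × 14 = 154 ≡ 1 (mod 17) ✓

11⁻¹ ≡ 14 (mod 17)


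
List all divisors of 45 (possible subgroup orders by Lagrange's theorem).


Lagrange's theorem: |H| divides |G|
|G| = 45
Divisors of 45: 1, 3, 5, 9, 15, 45

Possible subgroup orders: {1, 3, 5, 9, 15, 45}


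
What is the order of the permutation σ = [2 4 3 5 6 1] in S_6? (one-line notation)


Cycle decomposition: (1 2 4 5 6)
Cycle lengths: 5
Order = lcm(5) = 5

ord(σ) = 5


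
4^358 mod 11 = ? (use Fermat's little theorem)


Fermat's little theorem: if p is prime and gcd(a,p)=1, then a^(p-1) ≡ 1 (mod p)
p = 11 is prime, gcd(4,11) = 1
Reduce exponent: 358 mod 10 = 8
So 4^358 ≡ 4^8 (mod 11)
4^8 mod 11 = 9

4^358 ≡ 9 (mod 11)


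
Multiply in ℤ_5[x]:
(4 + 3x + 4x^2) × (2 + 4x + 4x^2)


Expand and collect like terms; reduce coefficients mod 5:
x^0: 4·2 = 8 ≡ 3 (mod 5)
x^1: 4·4 + 3·2 = 22 ≡ 2 (mod 5)
x^2: 4·4 + 3·4 + 4·2 = 36 ≡ 1 (mod 5)
x^3: 3·4 + 4·4 = 28 ≡ 3 (mod 5)
x^4: 4·4 = 16 ≡ 1 (mod 5)
Result: 3 + 2x + x^2 + 3x^3 + x^4

f · g = 3 + 2x + x^2 + 3x^3 + x^4


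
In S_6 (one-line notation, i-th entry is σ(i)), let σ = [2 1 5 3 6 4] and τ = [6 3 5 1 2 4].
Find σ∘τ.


σ∘τ: apply τ first, then σ
1 →τ 6 →σ 4
2 →τ 3 →σ 5
3 →τ 5 →σ 6
4 →τ 1 →σ 2
5 →τ 2 →σ 1
6 →τ 4 →σ 3

σ∘τ = [4 5 6 2 1 3]


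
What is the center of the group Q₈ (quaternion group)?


Z(G) = {g ∈ G | gx = xg for all x ∈ G}
In Q₈ = {±1, ±i, ±j, ±k}, only ±1 commute with every element

Z(Q₈ (quaternion group)) = {1, -1}


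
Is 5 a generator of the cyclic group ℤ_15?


g generates ℤ_n iff gcd(g, n) = 1
gcd(5, 15) = 5
Since gcd = 5 ≠ 1, ⟨5⟩ has order 3 < 15, so 5 is not a generator.

No, 5 does not generate ℤ_15


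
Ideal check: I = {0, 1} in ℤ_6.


Check ideal conditions for I = {0, 1} in ℤ_6:
(1) I is an additive subgroup? No
(2) For r ∈ ℤ_6 and a ∈ I: r·a ∈ I? No  [counterexample: r=2, a=1, r·a mod 6 = 2 ∉ I]

No, I is not an ideal of ℤ_6


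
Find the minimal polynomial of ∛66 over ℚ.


∛66 satisfies x³ - 66 = 0, irreducible over ℚ (no rational root; 66 is not a perfect cube)

Minimal polynomial: x³ - 66


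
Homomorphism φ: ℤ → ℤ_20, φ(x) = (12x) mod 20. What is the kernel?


Kernel = preimage of identity
ker(φ) = {x ∈ ℤ : 12x ≡ 0 (mod 20)}. gcd(12,20) = 4, so 12x ≡ 0 (mod 20) ⟺ x ≡ 0 (mod 20/4 = 5). Hence ker(φ) = 5ℤ

ker(φ) = 5ℤ


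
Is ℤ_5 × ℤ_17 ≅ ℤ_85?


Comparing ℤ_5 × ℤ_17 and ℤ_85:
gcd(5,17) = 1, so ℤ_5 × ℤ_17 ≅ ℤ_85 (CRT)

Yes, ℤ_5 × ℤ_17 ≅ ℤ_85


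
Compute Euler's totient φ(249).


Factor n: 249 = 3 × 83
φ(n) = n · ∏(1 - 1/p) over distinct primes p | n
φ(249) = 249 · (1 - 1/3) · (1 - 1/83) = 164

φ(249) = 164


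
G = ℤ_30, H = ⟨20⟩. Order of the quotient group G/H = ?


|⟨20⟩| = n / gcd(20, 30) = 30 / 10 = 3
H is normal (ℤ_30 is abelian).
|G/H| = |G| / |H| = 30 / 3 = 10

|G/H| = 10


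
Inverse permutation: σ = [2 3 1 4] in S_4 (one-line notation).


To find σ⁻¹, swap domain and range:
σ(1) = 2 → σ⁻¹(2) = 1
σ(2) = 3 → σ⁻¹(3) = 2
σ(3) = 1 → σ⁻¹(1) = 3
σ(4) = 4 → σ⁻¹(4) = 4

σ⁻¹ = [3 1 2 4]


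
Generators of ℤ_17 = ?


g generates ℤ_n iff gcd(g,n) = 1
Prime factors of 17: 17
Generators are g ∈ {1,...,16} not divisible by any of these primes.
Generators: {1, 2, 3, 4, 5, 6, 7, 8, 9, 10, 11, 12, 13, 14, 15, 16}
Number of generators = φ(17) = 16

Generators of ℤ_17 = {1, 2, 3, 4, 5, 6, 7, 8, 9, 10, 11, 12, 13, 14, 15, 16}


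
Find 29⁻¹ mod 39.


Use the extended Euclidean algorithm to write 1 = 29·s + 39·t; then s mod 39 is the inverse.
Euclidean algorithm:
  29 = 0·39 + 29
  39 = 1·29 + 10
  29 = 2·10 + 9
  10 = 1·9 + 1
  9 = 9·1 + 0
gcd(29,39) = 1
Back-substitution gives: 29·(-4) + 39·(3) = 1
So 29⁻¹ ≡ -4 ≡ 35 (mod 39)
Check: 29 × 35 = 1015 ≡ 1 (mod 39) ✓

29⁻¹ ≡ 35 (mod 39)


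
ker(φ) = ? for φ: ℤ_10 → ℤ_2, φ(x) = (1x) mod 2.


Kernel = preimage of identity
ker(φ) = {x ∈ ℤ_10 : 1x ≡ 0 (mod 2)}. Since 2 | 10, φ is well-defined. The kernel is the cyclic subgroup ⟨2⟩ of ℤ_10 (order 5), i.e. {0, 2, 4, 6, 8}

ker(φ) = {0, 2, 4, 6, 8}


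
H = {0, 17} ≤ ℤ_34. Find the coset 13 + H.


13 + H = {13 + h (mod 34) : h ∈ H}
13+0=13, 13+17=30

13 + H = {13, 30}


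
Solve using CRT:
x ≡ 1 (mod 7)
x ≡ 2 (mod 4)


m₁ = 7, m₂ = 4, gcd = 1, so CRT applies. M = m₁·m₂ = 28
Let M₁ = M/m₁ = 4, M₂ = M/m₂ = 7
Find y₁ ≡ M₁⁻¹ (mod m₁): 4⁻¹ ≡ 2 (mod 7)
Find y₂ ≡ M₂⁻¹ (mod m₂): 7⁻¹ ≡ 3 (mod 4)
x = a₁·M₁·y₁ + a₂·M₂·y₂ = 1·4·2 + 2·7·3 = 50
Reduce mod 28: x ≡ 22
Check: 22 mod 7 = 1 ✓, 22 mod 4 = 2 ✓

x ≡ 22 (mod 28)


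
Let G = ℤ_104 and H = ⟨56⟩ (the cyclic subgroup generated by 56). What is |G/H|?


|⟨56⟩| = n / gcd(56, 104) = 104 / 8 = 13
H is normal (ℤ_104 is abelian).
|G/H| = |G| / |H| = 104 / 13 = 8

|G/H| = 8
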